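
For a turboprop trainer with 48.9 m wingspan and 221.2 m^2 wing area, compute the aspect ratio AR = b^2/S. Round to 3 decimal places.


Step 1: b^2 = 48.9^2 = 2391.21
Step 2: AR = 2391.21 / 221.2 = 10.810

10.810


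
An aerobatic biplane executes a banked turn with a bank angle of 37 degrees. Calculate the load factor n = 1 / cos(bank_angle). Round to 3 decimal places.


Step 1: Convert 37 degrees to radians = 0.645772
Step 2: cos(37 deg) = 0.798636
Step 3: n = 1 / 0.798636 = 1.252

1.252


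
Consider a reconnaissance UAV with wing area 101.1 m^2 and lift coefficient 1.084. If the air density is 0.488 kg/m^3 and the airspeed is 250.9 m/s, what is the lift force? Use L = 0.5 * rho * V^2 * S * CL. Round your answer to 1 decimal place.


Step 1: Calculate dynamic pressure q = 0.5 * 0.488 * 250.9^2 = 0.5 * 0.488 * 62950.81 = 15359.9976 Pa
Step 2: Multiply by wing area and lift coefficient: L = 15359.9976 * 101.1 * 1.084
Step 3: L = 1552895.7614 * 1.084 = 1683339.0 N

1683339.0


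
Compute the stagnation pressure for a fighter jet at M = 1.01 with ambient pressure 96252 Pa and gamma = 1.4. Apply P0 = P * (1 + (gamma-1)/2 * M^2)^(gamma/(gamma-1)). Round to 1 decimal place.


Step 1: (gamma-1)/2 * M^2 = 0.2 * 1.0201 = 0.20402
Step 2: 1 + 0.20402 = 1.20402
Step 3: Exponent gamma/(gamma-1) = 3.5
Step 4: P0 = 96252 * 1.20402^3.5 = 184343.5 Pa

184343.5


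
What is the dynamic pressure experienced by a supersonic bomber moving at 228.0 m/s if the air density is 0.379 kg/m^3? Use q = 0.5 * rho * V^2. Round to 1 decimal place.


Step 1: V^2 = 228.0^2 = 51984.0
Step 2: q = 0.5 * 0.379 * 51984.0
Step 3: q = 9851.0 Pa

9851.0


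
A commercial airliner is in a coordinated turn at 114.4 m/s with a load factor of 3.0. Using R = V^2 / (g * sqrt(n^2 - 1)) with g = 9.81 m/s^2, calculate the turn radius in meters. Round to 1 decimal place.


Step 1: V^2 = 114.4^2 = 13087.36
Step 2: n^2 - 1 = 3.0^2 - 1 = 8.0
Step 3: sqrt(8.0) = 2.828427
Step 4: R = 13087.36 / (9.81 * 2.828427) = 471.7 m

471.7


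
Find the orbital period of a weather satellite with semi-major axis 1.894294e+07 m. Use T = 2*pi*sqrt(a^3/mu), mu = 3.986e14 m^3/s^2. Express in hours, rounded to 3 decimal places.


Step 1: a^3 / mu = 6.797389e+21 / 3.986e14 = 1.705316e+07
Step 2: sqrt(1.705316e+07) = 4129.5471 s
Step 3: T = 2*pi * 4129.5471 = 25946.71 s
Step 4: T in hours = 25946.71 / 3600 = 7.207 hours

7.207


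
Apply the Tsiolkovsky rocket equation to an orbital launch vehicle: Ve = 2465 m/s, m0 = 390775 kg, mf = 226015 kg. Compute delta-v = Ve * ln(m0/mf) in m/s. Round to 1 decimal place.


Step 1: Mass ratio m0/mf = 390775 / 226015 = 1.728978
Step 2: ln(1.728978) = 0.547531
Step 3: delta-v = 2465 * 0.547531 = 1349.7 m/s

1349.7


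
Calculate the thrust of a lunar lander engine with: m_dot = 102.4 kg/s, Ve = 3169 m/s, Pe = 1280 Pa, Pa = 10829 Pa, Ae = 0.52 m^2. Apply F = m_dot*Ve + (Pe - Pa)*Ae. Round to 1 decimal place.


Step 1: Momentum thrust = m_dot * Ve = 102.4 * 3169 = 324505.6 N
Step 2: Pressure thrust = (Pe - Pa) * Ae = (1280 - 10829) * 0.52 = -4965.48 N
Step 3: Total thrust F = 324505.6 + -4965.48 = 319540.1 N

319540.1


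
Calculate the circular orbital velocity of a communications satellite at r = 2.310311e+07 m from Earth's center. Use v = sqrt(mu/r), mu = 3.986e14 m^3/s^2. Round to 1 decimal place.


Step 1: mu / r = 3.986e14 / 2.310311e+07 = 17253088.437
Step 2: v = sqrt(17253088.437) = 4153.7 m/s

4153.7


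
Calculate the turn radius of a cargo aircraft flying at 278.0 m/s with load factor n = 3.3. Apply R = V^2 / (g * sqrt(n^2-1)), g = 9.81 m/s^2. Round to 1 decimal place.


Step 1: V^2 = 278.0^2 = 77284.0
Step 2: n^2 - 1 = 3.3^2 - 1 = 9.89
Step 3: sqrt(9.89) = 3.144837
Step 4: R = 77284.0 / (9.81 * 3.144837) = 2505.1 m

2505.1


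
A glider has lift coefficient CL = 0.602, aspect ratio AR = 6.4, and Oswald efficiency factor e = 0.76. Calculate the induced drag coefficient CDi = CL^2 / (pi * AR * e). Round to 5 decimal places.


Step 1: CL^2 = 0.602^2 = 0.362404
Step 2: pi * AR * e = 3.14159 * 6.4 * 0.76 = 15.280707
Step 3: CDi = 0.362404 / 15.280707 = 0.02372

0.02372


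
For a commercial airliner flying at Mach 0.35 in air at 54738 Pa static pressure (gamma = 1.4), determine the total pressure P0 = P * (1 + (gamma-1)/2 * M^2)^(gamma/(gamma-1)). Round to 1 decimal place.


Step 1: (gamma-1)/2 * M^2 = 0.2 * 0.1225 = 0.0245
Step 2: 1 + 0.0245 = 1.0245
Step 3: Exponent gamma/(gamma-1) = 3.5
Step 4: P0 = 54738 * 1.0245^3.5 = 59577.3 Pa

59577.3


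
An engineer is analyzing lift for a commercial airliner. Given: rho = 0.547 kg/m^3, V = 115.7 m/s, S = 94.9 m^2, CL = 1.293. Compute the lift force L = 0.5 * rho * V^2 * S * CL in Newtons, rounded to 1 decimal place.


Step 1: Calculate dynamic pressure q = 0.5 * 0.547 * 115.7^2 = 0.5 * 0.547 * 13386.49 = 3661.205 Pa
Step 2: Multiply by wing area and lift coefficient: L = 3661.205 * 94.9 * 1.293
Step 3: L = 347448.3559 * 1.293 = 449250.7 N

449250.7


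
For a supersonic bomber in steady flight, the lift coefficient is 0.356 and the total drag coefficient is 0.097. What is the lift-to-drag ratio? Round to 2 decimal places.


Step 1: L/D = CL / CD = 0.356 / 0.097
Step 2: L/D = 3.67

3.67


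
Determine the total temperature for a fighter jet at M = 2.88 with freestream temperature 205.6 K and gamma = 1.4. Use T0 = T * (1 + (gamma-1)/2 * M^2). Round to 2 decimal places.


Step 1: (gamma-1)/2 = 0.2
Step 2: M^2 = 8.2944
Step 3: 1 + 0.2 * 8.2944 = 2.65888
Step 4: T0 = 205.6 * 2.65888 = 546.67 K

546.67


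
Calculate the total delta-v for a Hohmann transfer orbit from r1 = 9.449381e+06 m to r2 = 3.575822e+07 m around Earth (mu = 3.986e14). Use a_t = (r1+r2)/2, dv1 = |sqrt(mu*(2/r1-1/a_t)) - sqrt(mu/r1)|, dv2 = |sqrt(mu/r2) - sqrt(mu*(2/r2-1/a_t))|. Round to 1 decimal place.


Step 1: Transfer semi-major axis a_t = (9.449381e+06 + 3.575822e+07) / 2 = 2.260380e+07 m
Step 2: v1 (circular at r1) = sqrt(mu/r1) = 6494.82 m/s
Step 3: v_t1 = sqrt(mu*(2/r1 - 1/a_t)) = 8168.91 m/s
Step 4: dv1 = |8168.91 - 6494.82| = 1674.09 m/s
Step 5: v2 (circular at r2) = 3338.73 m/s, v_t2 = 2158.7 m/s
Step 6: dv2 = |3338.73 - 2158.7| = 1180.03 m/s
Step 7: Total delta-v = 1674.09 + 1180.03 = 2854.1 m/s

2854.1


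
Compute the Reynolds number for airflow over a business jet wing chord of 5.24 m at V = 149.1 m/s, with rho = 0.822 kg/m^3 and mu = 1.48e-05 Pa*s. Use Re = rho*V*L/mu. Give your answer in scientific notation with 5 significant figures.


Step 1: Numerator = rho * V * L = 0.822 * 149.1 * 5.24 = 642.215448
Step 2: Re = 642.215448 / 1.48e-05
Step 3: Re = 4.3393e+07

4.3393e+07


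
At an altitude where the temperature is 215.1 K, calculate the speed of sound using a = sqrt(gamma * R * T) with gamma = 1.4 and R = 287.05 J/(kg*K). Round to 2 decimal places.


Step 1: gamma * R * T = 1.4 * 287.05 * 215.1 = 86442.237
Step 2: a = sqrt(86442.237) = 294.01 m/s

294.01


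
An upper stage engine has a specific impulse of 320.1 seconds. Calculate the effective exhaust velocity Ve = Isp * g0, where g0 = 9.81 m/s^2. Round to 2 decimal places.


Step 1: Ve = Isp * g0 = 320.1 * 9.81
Step 2: Ve = 3140.18 m/s

3140.18


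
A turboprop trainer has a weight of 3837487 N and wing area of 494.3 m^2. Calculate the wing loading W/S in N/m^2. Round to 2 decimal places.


Step 1: Wing loading = W / S = 3837487 / 494.3
Step 2: Wing loading = 7763.48 N/m^2

7763.48


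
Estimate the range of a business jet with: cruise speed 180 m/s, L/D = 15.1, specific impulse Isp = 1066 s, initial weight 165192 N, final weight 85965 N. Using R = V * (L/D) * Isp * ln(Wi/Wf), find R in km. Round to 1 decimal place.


Step 1: Coefficient = V * (L/D) * Isp = 180 * 15.1 * 1066 = 2897388.0 m
Step 2: Wi/Wf = 165192 / 85965 = 1.921619
Step 3: ln(1.921619) = 0.653168
Step 4: R = 2897388.0 * 0.653168 = 1892481.7 m = 1892.5 km

1892.5


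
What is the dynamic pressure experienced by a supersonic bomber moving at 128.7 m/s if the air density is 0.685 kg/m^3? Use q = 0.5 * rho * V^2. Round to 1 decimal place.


Step 1: V^2 = 128.7^2 = 16563.69
Step 2: q = 0.5 * 0.685 * 16563.69
Step 3: q = 5673.1 Pa

5673.1


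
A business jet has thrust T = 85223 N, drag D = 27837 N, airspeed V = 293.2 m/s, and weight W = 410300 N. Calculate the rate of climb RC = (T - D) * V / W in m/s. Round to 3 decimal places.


Step 1: Excess thrust = T - D = 85223 - 27837 = 57386 N
Step 2: Excess power = 57386 * 293.2 = 16825575.2 W
Step 3: RC = 16825575.2 / 410300 = 41.008 m/s

41.008


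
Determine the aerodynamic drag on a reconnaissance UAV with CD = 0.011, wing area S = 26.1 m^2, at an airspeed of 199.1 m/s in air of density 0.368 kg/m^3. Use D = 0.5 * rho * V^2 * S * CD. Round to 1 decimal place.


Step 1: Dynamic pressure q = 0.5 * 0.368 * 199.1^2 = 7293.909 Pa
Step 2: Drag D = q * S * CD = 7293.909 * 26.1 * 0.011
Step 3: D = 2094.1 N

2094.1


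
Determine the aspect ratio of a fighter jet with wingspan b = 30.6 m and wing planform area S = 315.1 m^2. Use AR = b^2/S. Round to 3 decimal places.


Step 1: b^2 = 30.6^2 = 936.36
Step 2: AR = 936.36 / 315.1 = 2.972

2.972


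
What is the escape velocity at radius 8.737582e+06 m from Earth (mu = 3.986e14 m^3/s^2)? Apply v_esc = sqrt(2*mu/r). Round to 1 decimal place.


Step 1: 2*mu/r = 2 * 3.986e14 / 8.737582e+06 = 91238056.4783
Step 2: v_esc = sqrt(91238056.4783) = 9551.9 m/s

9551.9


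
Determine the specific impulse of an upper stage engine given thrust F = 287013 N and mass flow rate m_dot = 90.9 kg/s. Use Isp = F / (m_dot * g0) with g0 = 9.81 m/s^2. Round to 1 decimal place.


Step 1: m_dot * g0 = 90.9 * 9.81 = 891.73
Step 2: Isp = 287013 / 891.73 = 321.9 s

321.9


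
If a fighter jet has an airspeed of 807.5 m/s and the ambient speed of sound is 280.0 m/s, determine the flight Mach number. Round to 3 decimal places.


Step 1: M = V / a = 807.5 / 280.0
Step 2: M = 2.884

2.884


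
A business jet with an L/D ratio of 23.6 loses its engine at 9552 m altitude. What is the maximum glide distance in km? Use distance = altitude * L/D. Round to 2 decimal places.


Step 1: Glide distance = altitude * L/D = 9552 * 23.6 = 225427.2 m
Step 2: Convert to km: 225427.2 / 1000 = 225.43 km

225.43


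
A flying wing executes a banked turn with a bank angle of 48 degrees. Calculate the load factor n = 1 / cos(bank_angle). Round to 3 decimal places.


Step 1: Convert 48 degrees to radians = 0.837758
Step 2: cos(48 deg) = 0.669131
Step 3: n = 1 / 0.669131 = 1.494

1.494


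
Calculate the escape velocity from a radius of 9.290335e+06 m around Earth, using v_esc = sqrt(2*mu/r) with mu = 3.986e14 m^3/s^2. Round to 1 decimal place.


Step 1: 2*mu/r = 2 * 3.986e14 / 9.290335e+06 = 85809607.5115
Step 2: v_esc = sqrt(85809607.5115) = 9263.3 m/s

9263.3


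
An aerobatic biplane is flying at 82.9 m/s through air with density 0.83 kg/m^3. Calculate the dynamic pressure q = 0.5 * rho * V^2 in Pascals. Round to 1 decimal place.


Step 1: V^2 = 82.9^2 = 6872.41
Step 2: q = 0.5 * 0.83 * 6872.41
Step 3: q = 2852.1 Pa

2852.1


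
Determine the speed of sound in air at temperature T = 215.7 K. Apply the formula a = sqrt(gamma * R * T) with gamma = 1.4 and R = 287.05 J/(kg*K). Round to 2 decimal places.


Step 1: gamma * R * T = 1.4 * 287.05 * 215.7 = 86683.359
Step 2: a = sqrt(86683.359) = 294.42 m/s

294.42


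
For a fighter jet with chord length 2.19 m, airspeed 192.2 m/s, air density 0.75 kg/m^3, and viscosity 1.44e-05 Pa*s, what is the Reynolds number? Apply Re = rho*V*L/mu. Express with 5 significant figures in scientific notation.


Step 1: Numerator = rho * V * L = 0.75 * 192.2 * 2.19 = 315.6885
Step 2: Re = 315.6885 / 1.44e-05
Step 3: Re = 2.1923e+07

2.1923e+07


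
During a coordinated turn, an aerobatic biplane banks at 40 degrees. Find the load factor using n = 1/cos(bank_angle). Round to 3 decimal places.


Step 1: Convert 40 degrees to radians = 0.698132
Step 2: cos(40 deg) = 0.766044
Step 3: n = 1 / 0.766044 = 1.305

1.305


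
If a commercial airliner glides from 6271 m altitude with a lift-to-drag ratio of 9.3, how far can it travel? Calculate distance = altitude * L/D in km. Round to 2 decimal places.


Step 1: Glide distance = altitude * L/D = 6271 * 9.3 = 58320.3 m
Step 2: Convert to km: 58320.3 / 1000 = 58.32 km

58.32


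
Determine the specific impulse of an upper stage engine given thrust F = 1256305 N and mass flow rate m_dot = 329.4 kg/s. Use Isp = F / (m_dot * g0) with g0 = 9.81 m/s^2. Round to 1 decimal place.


Step 1: m_dot * g0 = 329.4 * 9.81 = 3231.41
Step 2: Isp = 1256305 / 3231.41 = 388.8 s

388.8


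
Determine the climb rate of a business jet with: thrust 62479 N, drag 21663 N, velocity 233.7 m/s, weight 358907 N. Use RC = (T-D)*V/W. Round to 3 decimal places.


Step 1: Excess thrust = T - D = 62479 - 21663 = 40816 N
Step 2: Excess power = 40816 * 233.7 = 9538699.2 W
Step 3: RC = 9538699.2 / 358907 = 26.577 m/s

26.577


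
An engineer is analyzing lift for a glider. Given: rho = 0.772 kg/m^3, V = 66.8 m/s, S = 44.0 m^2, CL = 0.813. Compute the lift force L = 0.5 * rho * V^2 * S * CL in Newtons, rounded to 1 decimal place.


Step 1: Calculate dynamic pressure q = 0.5 * 0.772 * 66.8^2 = 0.5 * 0.772 * 4462.24 = 1722.4246 Pa
Step 2: Multiply by wing area and lift coefficient: L = 1722.4246 * 44.0 * 0.813
Step 3: L = 75786.6842 * 0.813 = 61614.6 N

61614.6


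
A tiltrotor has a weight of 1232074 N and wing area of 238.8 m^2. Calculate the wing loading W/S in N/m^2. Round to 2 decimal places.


Step 1: Wing loading = W / S = 1232074 / 238.8
Step 2: Wing loading = 5159.44 N/m^2

5159.44


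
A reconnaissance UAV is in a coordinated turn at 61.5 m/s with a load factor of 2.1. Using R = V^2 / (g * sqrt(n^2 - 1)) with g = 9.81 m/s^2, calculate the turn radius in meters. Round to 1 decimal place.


Step 1: V^2 = 61.5^2 = 3782.25
Step 2: n^2 - 1 = 2.1^2 - 1 = 3.41
Step 3: sqrt(3.41) = 1.846619
Step 4: R = 3782.25 / (9.81 * 1.846619) = 208.8 m

208.8


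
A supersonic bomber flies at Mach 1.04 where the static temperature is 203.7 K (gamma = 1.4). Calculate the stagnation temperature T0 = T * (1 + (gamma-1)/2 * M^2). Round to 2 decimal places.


Step 1: (gamma-1)/2 = 0.2
Step 2: M^2 = 1.0816
Step 3: 1 + 0.2 * 1.0816 = 1.21632
Step 4: T0 = 203.7 * 1.21632 = 247.76 K

247.76


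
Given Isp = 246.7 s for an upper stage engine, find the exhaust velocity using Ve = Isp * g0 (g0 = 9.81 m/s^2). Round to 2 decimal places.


Step 1: Ve = Isp * g0 = 246.7 * 9.81
Step 2: Ve = 2420.13 m/s

2420.13


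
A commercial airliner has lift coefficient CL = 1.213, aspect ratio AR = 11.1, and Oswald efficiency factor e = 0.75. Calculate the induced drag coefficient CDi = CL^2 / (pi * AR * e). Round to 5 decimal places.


Step 1: CL^2 = 1.213^2 = 1.471369
Step 2: pi * AR * e = 3.14159 * 11.1 * 0.75 = 26.153759
Step 3: CDi = 1.471369 / 26.153759 = 0.05626

0.05626


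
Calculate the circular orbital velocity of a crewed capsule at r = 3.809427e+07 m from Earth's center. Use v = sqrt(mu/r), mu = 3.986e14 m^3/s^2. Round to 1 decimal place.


Step 1: mu / r = 3.986e14 / 3.809427e+07 = 10463515.9041
Step 2: v = sqrt(10463515.9041) = 3234.7 m/s

3234.7


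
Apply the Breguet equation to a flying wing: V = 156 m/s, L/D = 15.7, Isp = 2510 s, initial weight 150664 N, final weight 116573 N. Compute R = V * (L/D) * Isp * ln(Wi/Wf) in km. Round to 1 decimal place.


Step 1: Coefficient = V * (L/D) * Isp = 156 * 15.7 * 2510 = 6147492.0 m
Step 2: Wi/Wf = 150664 / 116573 = 1.292443
Step 3: ln(1.292443) = 0.256535
Step 4: R = 6147492.0 * 0.256535 = 1577043.8 m = 1577.0 km

1577.0


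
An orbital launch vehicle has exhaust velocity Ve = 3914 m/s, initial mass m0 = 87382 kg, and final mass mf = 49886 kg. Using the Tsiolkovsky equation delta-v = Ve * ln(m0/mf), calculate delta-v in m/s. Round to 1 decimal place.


Step 1: Mass ratio m0/mf = 87382 / 49886 = 1.751634
Step 2: ln(1.751634) = 0.560549
Step 3: delta-v = 3914 * 0.560549 = 2194.0 m/s

2194.0


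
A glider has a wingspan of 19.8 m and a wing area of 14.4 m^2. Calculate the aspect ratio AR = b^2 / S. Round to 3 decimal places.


Step 1: b^2 = 19.8^2 = 392.04
Step 2: AR = 392.04 / 14.4 = 27.225

27.225


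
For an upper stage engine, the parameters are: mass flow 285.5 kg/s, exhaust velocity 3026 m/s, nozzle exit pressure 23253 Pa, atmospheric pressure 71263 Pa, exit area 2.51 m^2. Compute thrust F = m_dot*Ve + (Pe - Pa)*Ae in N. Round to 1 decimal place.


Step 1: Momentum thrust = m_dot * Ve = 285.5 * 3026 = 863923.0 N
Step 2: Pressure thrust = (Pe - Pa) * Ae = (23253 - 71263) * 2.51 = -120505.10 N
Step 3: Total thrust F = 863923.0 + -120505.10 = 743417.9 N

743417.9


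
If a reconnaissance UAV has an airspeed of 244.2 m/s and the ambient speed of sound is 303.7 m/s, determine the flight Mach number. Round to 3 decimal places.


Step 1: M = V / a = 244.2 / 303.7
Step 2: M = 0.804

0.804


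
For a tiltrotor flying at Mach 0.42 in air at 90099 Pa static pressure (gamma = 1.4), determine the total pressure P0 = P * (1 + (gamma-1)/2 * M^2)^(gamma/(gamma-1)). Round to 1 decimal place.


Step 1: (gamma-1)/2 * M^2 = 0.2 * 0.1764 = 0.03528
Step 2: 1 + 0.03528 = 1.03528
Step 3: Exponent gamma/(gamma-1) = 3.5
Step 4: P0 = 90099 * 1.03528^3.5 = 101723.7 Pa

101723.7


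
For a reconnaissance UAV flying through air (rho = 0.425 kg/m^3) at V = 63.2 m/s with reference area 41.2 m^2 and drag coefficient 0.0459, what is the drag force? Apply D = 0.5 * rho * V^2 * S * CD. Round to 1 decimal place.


Step 1: Dynamic pressure q = 0.5 * 0.425 * 63.2^2 = 848.776 Pa
Step 2: Drag D = q * S * CD = 848.776 * 41.2 * 0.0459
Step 3: D = 1605.1 N

1605.1


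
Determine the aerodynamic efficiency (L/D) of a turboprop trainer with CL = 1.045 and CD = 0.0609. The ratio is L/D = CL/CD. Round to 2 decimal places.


Step 1: L/D = CL / CD = 1.045 / 0.0609
Step 2: L/D = 17.16

17.16


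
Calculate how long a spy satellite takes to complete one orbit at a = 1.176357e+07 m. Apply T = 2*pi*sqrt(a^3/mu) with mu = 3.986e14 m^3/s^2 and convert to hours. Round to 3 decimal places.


Step 1: a^3 / mu = 1.627861e+21 / 3.986e14 = 4.083947e+06
Step 2: sqrt(4.083947e+06) = 2020.8779 s
Step 3: T = 2*pi * 2020.8779 = 12697.55 s
Step 4: T in hours = 12697.55 / 3600 = 3.527 hours

3.527


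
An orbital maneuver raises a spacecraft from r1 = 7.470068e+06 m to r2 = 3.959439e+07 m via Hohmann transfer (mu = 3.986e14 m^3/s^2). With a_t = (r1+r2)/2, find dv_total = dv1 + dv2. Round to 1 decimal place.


Step 1: Transfer semi-major axis a_t = (7.470068e+06 + 3.959439e+07) / 2 = 2.353223e+07 m
Step 2: v1 (circular at r1) = sqrt(mu/r1) = 7304.77 m/s
Step 3: v_t1 = sqrt(mu*(2/r1 - 1/a_t)) = 9475.27 m/s
Step 4: dv1 = |9475.27 - 7304.77| = 2170.5 m/s
Step 5: v2 (circular at r2) = 3172.87 m/s, v_t2 = 1787.65 m/s
Step 6: dv2 = |3172.87 - 1787.65| = 1385.22 m/s
Step 7: Total delta-v = 2170.5 + 1385.22 = 3555.7 m/s

3555.7


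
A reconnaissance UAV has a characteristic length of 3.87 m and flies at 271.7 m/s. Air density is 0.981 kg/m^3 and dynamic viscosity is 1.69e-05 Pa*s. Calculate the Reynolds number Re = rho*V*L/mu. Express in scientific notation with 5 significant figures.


Step 1: Numerator = rho * V * L = 0.981 * 271.7 * 3.87 = 1031.500899
Step 2: Re = 1031.500899 / 1.69e-05
Step 3: Re = 6.1036e+07

6.1036e+07


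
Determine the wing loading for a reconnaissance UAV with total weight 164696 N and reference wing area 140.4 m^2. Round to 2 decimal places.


Step 1: Wing loading = W / S = 164696 / 140.4
Step 2: Wing loading = 1173.05 N/m^2

1173.05


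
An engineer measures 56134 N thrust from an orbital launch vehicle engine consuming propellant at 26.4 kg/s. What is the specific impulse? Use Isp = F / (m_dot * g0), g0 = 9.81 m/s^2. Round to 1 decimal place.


Step 1: m_dot * g0 = 26.4 * 9.81 = 258.98
Step 2: Isp = 56134 / 258.98 = 216.7 s

216.7


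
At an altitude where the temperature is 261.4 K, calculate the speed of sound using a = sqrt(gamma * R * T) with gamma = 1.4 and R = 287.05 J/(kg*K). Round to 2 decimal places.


Step 1: gamma * R * T = 1.4 * 287.05 * 261.4 = 105048.818
Step 2: a = sqrt(105048.818) = 324.11 m/s

324.11


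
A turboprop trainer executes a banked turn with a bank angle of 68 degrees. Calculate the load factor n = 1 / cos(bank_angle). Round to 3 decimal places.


Step 1: Convert 68 degrees to radians = 1.186824
Step 2: cos(68 deg) = 0.374607
Step 3: n = 1 / 0.374607 = 2.669

2.669


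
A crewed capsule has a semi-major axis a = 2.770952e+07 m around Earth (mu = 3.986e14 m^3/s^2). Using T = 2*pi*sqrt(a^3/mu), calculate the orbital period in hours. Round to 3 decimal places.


Step 1: a^3 / mu = 2.127585e+22 / 3.986e14 = 5.337645e+07
Step 2: sqrt(5.337645e+07) = 7305.9191 s
Step 3: T = 2*pi * 7305.9191 = 45904.44 s
Step 4: T in hours = 45904.44 / 3600 = 12.751 hours

12.751


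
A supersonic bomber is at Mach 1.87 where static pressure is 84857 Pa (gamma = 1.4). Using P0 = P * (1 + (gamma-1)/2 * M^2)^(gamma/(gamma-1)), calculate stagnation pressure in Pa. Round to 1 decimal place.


Step 1: (gamma-1)/2 * M^2 = 0.2 * 3.4969 = 0.69938
Step 2: 1 + 0.69938 = 1.69938
Step 3: Exponent gamma/(gamma-1) = 3.5
Step 4: P0 = 84857 * 1.69938^3.5 = 542880.7 Pa

542880.7


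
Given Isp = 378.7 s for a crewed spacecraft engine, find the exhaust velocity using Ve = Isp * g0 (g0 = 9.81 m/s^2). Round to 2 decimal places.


Step 1: Ve = Isp * g0 = 378.7 * 9.81
Step 2: Ve = 3715.05 m/s

3715.05


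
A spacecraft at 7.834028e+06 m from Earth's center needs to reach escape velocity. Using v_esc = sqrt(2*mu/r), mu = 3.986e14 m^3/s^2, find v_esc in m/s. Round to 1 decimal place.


Step 1: 2*mu/r = 2 * 3.986e14 / 7.834028e+06 = 101761188.4972
Step 2: v_esc = sqrt(101761188.4972) = 10087.7 m/s

10087.7


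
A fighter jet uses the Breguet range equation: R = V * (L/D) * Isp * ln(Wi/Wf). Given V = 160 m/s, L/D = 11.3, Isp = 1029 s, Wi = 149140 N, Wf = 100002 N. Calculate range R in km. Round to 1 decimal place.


Step 1: Coefficient = V * (L/D) * Isp = 160 * 11.3 * 1029 = 1860432.0 m
Step 2: Wi/Wf = 149140 / 100002 = 1.49137
Step 3: ln(1.49137) = 0.399695
Step 4: R = 1860432.0 * 0.399695 = 743605.9 m = 743.6 km

743.6


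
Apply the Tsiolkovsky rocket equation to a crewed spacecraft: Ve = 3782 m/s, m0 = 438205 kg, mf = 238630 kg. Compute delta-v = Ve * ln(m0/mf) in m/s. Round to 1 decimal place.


Step 1: Mass ratio m0/mf = 438205 / 238630 = 1.836337
Step 2: ln(1.836337) = 0.607773
Step 3: delta-v = 3782 * 0.607773 = 2298.6 m/s

2298.6


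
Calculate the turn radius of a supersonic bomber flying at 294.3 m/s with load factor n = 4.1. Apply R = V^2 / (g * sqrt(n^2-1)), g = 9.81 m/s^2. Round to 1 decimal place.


Step 1: V^2 = 294.3^2 = 86612.49
Step 2: n^2 - 1 = 4.1^2 - 1 = 15.81
Step 3: sqrt(15.81) = 3.976179
Step 4: R = 86612.49 / (9.81 * 3.976179) = 2220.5 m

2220.5


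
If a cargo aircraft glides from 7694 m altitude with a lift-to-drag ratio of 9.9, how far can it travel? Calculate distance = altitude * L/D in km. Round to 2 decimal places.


Step 1: Glide distance = altitude * L/D = 7694 * 9.9 = 76170.6 m
Step 2: Convert to km: 76170.6 / 1000 = 76.17 km

76.17


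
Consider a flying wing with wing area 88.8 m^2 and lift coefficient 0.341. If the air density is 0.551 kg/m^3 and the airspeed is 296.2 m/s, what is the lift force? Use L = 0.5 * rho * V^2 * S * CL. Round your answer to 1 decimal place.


Step 1: Calculate dynamic pressure q = 0.5 * 0.551 * 296.2^2 = 0.5 * 0.551 * 87734.44 = 24170.8382 Pa
Step 2: Multiply by wing area and lift coefficient: L = 24170.8382 * 88.8 * 0.341
Step 3: L = 2146370.4339 * 0.341 = 731912.3 N

731912.3


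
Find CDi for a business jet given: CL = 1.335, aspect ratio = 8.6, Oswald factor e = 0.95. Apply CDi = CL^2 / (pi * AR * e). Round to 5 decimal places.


Step 1: CL^2 = 1.335^2 = 1.782225
Step 2: pi * AR * e = 3.14159 * 8.6 * 0.95 = 25.666812
Step 3: CDi = 1.782225 / 25.666812 = 0.06944

0.06944


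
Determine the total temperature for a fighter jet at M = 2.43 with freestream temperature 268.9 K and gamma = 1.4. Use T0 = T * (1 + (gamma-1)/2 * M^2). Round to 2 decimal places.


Step 1: (gamma-1)/2 = 0.2
Step 2: M^2 = 5.9049
Step 3: 1 + 0.2 * 5.9049 = 2.18098
Step 4: T0 = 268.9 * 2.18098 = 586.47 K

586.47


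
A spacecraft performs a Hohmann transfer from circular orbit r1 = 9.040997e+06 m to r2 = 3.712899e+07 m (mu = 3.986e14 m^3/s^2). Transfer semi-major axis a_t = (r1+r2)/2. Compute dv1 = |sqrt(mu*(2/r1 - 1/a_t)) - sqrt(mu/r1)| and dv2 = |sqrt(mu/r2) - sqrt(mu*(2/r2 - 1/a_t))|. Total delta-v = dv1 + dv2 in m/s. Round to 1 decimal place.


Step 1: Transfer semi-major axis a_t = (9.040997e+06 + 3.712899e+07) / 2 = 2.308499e+07 m
Step 2: v1 (circular at r1) = sqrt(mu/r1) = 6639.88 m/s
Step 3: v_t1 = sqrt(mu*(2/r1 - 1/a_t)) = 8420.78 m/s
Step 4: dv1 = |8420.78 - 6639.88| = 1780.89 m/s
Step 5: v2 (circular at r2) = 3276.51 m/s, v_t2 = 2050.48 m/s
Step 6: dv2 = |3276.51 - 2050.48| = 1226.04 m/s
Step 7: Total delta-v = 1780.89 + 1226.04 = 3006.9 m/s

3006.9


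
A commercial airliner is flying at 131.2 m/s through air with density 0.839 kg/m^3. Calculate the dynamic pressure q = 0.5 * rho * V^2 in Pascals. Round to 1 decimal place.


Step 1: V^2 = 131.2^2 = 17213.44
Step 2: q = 0.5 * 0.839 * 17213.44
Step 3: q = 7221.0 Pa

7221.0


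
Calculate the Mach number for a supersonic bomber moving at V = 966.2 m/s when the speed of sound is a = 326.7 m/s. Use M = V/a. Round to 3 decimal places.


Step 1: M = V / a = 966.2 / 326.7
Step 2: M = 2.957

2.957


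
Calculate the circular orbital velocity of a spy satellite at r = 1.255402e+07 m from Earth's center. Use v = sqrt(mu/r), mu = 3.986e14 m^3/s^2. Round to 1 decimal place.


Step 1: mu / r = 3.986e14 / 1.255402e+07 = 31750785.8041
Step 2: v = sqrt(31750785.8041) = 5634.8 m/s

5634.8


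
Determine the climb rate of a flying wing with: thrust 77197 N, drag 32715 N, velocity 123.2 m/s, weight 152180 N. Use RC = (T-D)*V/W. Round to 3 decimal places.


Step 1: Excess thrust = T - D = 77197 - 32715 = 44482 N
Step 2: Excess power = 44482 * 123.2 = 5480182.4 W
Step 3: RC = 5480182.4 / 152180 = 36.011 m/s

36.011


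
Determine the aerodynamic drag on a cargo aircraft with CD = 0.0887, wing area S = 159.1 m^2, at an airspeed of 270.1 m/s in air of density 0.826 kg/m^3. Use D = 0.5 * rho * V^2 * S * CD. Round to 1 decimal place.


Step 1: Dynamic pressure q = 0.5 * 0.826 * 270.1^2 = 30130.0061 Pa
Step 2: Drag D = q * S * CD = 30130.0061 * 159.1 * 0.0887
Step 3: D = 425199.8 N

425199.8


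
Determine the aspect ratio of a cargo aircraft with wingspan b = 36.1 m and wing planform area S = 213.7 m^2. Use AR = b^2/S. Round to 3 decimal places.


Step 1: b^2 = 36.1^2 = 1303.21
Step 2: AR = 1303.21 / 213.7 = 6.098

6.098


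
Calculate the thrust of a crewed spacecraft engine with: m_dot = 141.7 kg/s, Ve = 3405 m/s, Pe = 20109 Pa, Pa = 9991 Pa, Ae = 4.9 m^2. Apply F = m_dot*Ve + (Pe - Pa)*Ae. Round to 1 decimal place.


Step 1: Momentum thrust = m_dot * Ve = 141.7 * 3405 = 482488.5 N
Step 2: Pressure thrust = (Pe - Pa) * Ae = (20109 - 9991) * 4.9 = 49578.2 N
Step 3: Total thrust F = 482488.5 + 49578.2 = 532066.7 N

532066.7


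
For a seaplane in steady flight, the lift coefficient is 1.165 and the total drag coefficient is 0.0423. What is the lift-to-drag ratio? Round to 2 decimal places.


Step 1: L/D = CL / CD = 1.165 / 0.0423
Step 2: L/D = 27.54

27.54


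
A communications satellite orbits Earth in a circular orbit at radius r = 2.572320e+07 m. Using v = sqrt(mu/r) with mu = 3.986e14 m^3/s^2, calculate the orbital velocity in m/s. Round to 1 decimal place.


Step 1: mu / r = 3.986e14 / 2.572320e+07 = 15495739.2548
Step 2: v = sqrt(15495739.2548) = 3936.5 m/s

3936.5


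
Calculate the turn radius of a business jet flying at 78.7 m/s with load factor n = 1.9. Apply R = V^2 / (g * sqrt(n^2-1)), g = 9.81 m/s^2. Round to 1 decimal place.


Step 1: V^2 = 78.7^2 = 6193.69
Step 2: n^2 - 1 = 1.9^2 - 1 = 2.61
Step 3: sqrt(2.61) = 1.615549
Step 4: R = 6193.69 / (9.81 * 1.615549) = 390.8 m

390.8


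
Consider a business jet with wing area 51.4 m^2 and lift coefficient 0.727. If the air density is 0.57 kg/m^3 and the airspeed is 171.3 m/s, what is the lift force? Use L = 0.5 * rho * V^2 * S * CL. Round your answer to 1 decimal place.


Step 1: Calculate dynamic pressure q = 0.5 * 0.57 * 171.3^2 = 0.5 * 0.57 * 29343.69 = 8362.9516 Pa
Step 2: Multiply by wing area and lift coefficient: L = 8362.9516 * 51.4 * 0.727
Step 3: L = 429855.7148 * 0.727 = 312505.1 N

312505.1


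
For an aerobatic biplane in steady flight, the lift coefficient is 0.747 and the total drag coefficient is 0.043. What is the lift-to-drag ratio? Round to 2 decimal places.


Step 1: L/D = CL / CD = 0.747 / 0.043
Step 2: L/D = 17.37

17.37


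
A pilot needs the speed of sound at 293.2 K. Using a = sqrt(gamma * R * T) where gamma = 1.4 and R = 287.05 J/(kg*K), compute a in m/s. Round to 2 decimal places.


Step 1: gamma * R * T = 1.4 * 287.05 * 293.2 = 117828.284
Step 2: a = sqrt(117828.284) = 343.26 m/s

343.26


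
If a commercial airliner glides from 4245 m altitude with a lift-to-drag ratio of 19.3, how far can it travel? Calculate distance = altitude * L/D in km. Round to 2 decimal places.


Step 1: Glide distance = altitude * L/D = 4245 * 19.3 = 81928.5 m
Step 2: Convert to km: 81928.5 / 1000 = 81.93 km

81.93


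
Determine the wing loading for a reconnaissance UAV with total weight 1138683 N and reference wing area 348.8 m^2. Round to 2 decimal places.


Step 1: Wing loading = W / S = 1138683 / 348.8
Step 2: Wing loading = 3264.57 N/m^2

3264.57


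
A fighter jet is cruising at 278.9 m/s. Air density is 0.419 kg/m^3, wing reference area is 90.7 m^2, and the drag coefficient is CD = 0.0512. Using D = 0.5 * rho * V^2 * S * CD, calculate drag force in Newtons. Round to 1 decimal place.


Step 1: Dynamic pressure q = 0.5 * 0.419 * 278.9^2 = 16296.0015 Pa
Step 2: Drag D = q * S * CD = 16296.0015 * 90.7 * 0.0512
Step 3: D = 75676.0 N

75676.0


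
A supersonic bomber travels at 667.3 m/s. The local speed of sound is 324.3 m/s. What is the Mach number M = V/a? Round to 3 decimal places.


Step 1: M = V / a = 667.3 / 324.3
Step 2: M = 2.058

2.058


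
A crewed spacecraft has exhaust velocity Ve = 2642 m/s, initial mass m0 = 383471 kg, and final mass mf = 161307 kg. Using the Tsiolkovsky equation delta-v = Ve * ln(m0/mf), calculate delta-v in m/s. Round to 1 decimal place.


Step 1: Mass ratio m0/mf = 383471 / 161307 = 2.377274
Step 2: ln(2.377274) = 0.865955
Step 3: delta-v = 2642 * 0.865955 = 2287.9 m/s

2287.9


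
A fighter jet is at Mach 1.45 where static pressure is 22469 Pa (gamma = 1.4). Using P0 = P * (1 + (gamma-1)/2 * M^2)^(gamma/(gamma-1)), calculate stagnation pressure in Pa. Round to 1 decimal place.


Step 1: (gamma-1)/2 * M^2 = 0.2 * 2.1025 = 0.4205
Step 2: 1 + 0.4205 = 1.4205
Step 3: Exponent gamma/(gamma-1) = 3.5
Step 4: P0 = 22469 * 1.4205^3.5 = 76758.8 Pa

76758.8


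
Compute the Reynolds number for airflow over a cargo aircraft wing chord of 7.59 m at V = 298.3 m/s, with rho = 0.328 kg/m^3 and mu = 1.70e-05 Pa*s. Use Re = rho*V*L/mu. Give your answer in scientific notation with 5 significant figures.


Step 1: Numerator = rho * V * L = 0.328 * 298.3 * 7.59 = 742.623816
Step 2: Re = 742.623816 / 1.70e-05
Step 3: Re = 4.3684e+07

4.3684e+07


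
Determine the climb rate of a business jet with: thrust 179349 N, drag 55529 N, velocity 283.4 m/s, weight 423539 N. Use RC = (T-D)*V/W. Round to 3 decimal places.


Step 1: Excess thrust = T - D = 179349 - 55529 = 123820 N
Step 2: Excess power = 123820 * 283.4 = 35090588.0 W
Step 3: RC = 35090588.0 / 423539 = 82.851 m/s

82.851


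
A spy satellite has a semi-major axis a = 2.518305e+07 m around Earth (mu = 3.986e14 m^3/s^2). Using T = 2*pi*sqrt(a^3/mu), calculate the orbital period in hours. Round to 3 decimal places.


Step 1: a^3 / mu = 1.597074e+22 / 3.986e14 = 4.006708e+07
Step 2: sqrt(4.006708e+07) = 6329.8562 s
Step 3: T = 2*pi * 6329.8562 = 39771.66 s
Step 4: T in hours = 39771.66 / 3600 = 11.048 hours

11.048


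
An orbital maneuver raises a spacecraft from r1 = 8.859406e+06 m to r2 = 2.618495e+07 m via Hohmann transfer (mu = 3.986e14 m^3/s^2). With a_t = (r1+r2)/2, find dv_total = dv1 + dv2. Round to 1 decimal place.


Step 1: Transfer semi-major axis a_t = (8.859406e+06 + 2.618495e+07) / 2 = 1.752218e+07 m
Step 2: v1 (circular at r1) = sqrt(mu/r1) = 6707.59 m/s
Step 3: v_t1 = sqrt(mu*(2/r1 - 1/a_t)) = 8199.7 m/s
Step 4: dv1 = |8199.7 - 6707.59| = 1492.12 m/s
Step 5: v2 (circular at r2) = 3901.6 m/s, v_t2 = 2774.28 m/s
Step 6: dv2 = |3901.6 - 2774.28| = 1127.32 m/s
Step 7: Total delta-v = 1492.12 + 1127.32 = 2619.4 m/s

2619.4


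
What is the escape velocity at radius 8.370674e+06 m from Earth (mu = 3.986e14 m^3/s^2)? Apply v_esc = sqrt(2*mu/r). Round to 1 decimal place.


Step 1: 2*mu/r = 2 * 3.986e14 / 8.370674e+06 = 95237253.2964
Step 2: v_esc = sqrt(95237253.2964) = 9759.0 m/s

9759.0


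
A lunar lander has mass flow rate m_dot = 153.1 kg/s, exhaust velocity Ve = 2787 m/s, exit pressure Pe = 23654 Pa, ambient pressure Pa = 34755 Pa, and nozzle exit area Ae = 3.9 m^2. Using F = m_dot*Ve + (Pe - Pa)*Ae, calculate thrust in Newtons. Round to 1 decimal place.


Step 1: Momentum thrust = m_dot * Ve = 153.1 * 2787 = 426689.7 N
Step 2: Pressure thrust = (Pe - Pa) * Ae = (23654 - 34755) * 3.9 = -43293.9 N
Step 3: Total thrust F = 426689.7 + -43293.9 = 383395.8 N

383395.8


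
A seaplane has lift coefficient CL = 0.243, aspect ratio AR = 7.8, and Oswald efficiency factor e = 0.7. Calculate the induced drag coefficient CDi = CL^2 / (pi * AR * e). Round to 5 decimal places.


Step 1: CL^2 = 0.243^2 = 0.059049
Step 2: pi * AR * e = 3.14159 * 7.8 * 0.7 = 17.153096
Step 3: CDi = 0.059049 / 17.153096 = 0.00344

0.00344


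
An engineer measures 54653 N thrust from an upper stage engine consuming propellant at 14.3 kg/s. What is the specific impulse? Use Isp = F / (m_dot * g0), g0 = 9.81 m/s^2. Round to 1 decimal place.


Step 1: m_dot * g0 = 14.3 * 9.81 = 140.28
Step 2: Isp = 54653 / 140.28 = 389.6 s

389.6


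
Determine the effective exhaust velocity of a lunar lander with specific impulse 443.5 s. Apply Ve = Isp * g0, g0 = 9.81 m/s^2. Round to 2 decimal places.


Step 1: Ve = Isp * g0 = 443.5 * 9.81
Step 2: Ve = 4350.74 m/s

4350.74


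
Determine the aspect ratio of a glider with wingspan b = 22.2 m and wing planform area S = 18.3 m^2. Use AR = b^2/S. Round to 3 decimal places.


Step 1: b^2 = 22.2^2 = 492.84
Step 2: AR = 492.84 / 18.3 = 26.931

26.931


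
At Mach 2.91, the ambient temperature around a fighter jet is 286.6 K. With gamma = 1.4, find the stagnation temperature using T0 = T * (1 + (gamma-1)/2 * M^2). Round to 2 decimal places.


Step 1: (gamma-1)/2 = 0.2
Step 2: M^2 = 8.4681
Step 3: 1 + 0.2 * 8.4681 = 2.69362
Step 4: T0 = 286.6 * 2.69362 = 771.99 K

771.99


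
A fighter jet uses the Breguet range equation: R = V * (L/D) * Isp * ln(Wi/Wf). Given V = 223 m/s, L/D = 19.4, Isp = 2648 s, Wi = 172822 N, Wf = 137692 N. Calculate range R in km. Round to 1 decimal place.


Step 1: Coefficient = V * (L/D) * Isp = 223 * 19.4 * 2648 = 11455777.6 m
Step 2: Wi/Wf = 172822 / 137692 = 1.255135
Step 3: ln(1.255135) = 0.227243
Step 4: R = 11455777.6 * 0.227243 = 2603243.6 m = 2603.2 km

2603.2


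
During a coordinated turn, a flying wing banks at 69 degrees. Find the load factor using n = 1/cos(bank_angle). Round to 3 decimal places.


Step 1: Convert 69 degrees to radians = 1.204277
Step 2: cos(69 deg) = 0.358368
Step 3: n = 1 / 0.358368 = 2.790

2.790


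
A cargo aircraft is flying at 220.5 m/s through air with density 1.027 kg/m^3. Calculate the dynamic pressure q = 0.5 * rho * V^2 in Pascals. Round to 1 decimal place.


Step 1: V^2 = 220.5^2 = 48620.25
Step 2: q = 0.5 * 1.027 * 48620.25
Step 3: q = 24966.5 Pa

24966.5


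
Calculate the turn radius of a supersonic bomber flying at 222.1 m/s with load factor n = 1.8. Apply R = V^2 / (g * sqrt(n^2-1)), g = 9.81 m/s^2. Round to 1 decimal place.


Step 1: V^2 = 222.1^2 = 49328.41
Step 2: n^2 - 1 = 1.8^2 - 1 = 2.24
Step 3: sqrt(2.24) = 1.496663
Step 4: R = 49328.41 / (9.81 * 1.496663) = 3359.7 m

3359.7


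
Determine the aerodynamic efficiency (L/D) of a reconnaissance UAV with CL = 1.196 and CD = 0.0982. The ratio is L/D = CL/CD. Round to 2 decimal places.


Step 1: L/D = CL / CD = 1.196 / 0.0982
Step 2: L/D = 12.18

12.18


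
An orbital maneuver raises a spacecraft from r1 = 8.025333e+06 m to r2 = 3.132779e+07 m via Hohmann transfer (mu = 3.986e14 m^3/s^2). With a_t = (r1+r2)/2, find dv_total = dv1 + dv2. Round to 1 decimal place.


Step 1: Transfer semi-major axis a_t = (8.025333e+06 + 3.132779e+07) / 2 = 1.967656e+07 m
Step 2: v1 (circular at r1) = sqrt(mu/r1) = 7047.53 m/s
Step 3: v_t1 = sqrt(mu*(2/r1 - 1/a_t)) = 8892.57 m/s
Step 4: dv1 = |8892.57 - 7047.53| = 1845.04 m/s
Step 5: v2 (circular at r2) = 3567.01 m/s, v_t2 = 2278.04 m/s
Step 6: dv2 = |3567.01 - 2278.04| = 1288.97 m/s
Step 7: Total delta-v = 1845.04 + 1288.97 = 3134.0 m/s

3134.0


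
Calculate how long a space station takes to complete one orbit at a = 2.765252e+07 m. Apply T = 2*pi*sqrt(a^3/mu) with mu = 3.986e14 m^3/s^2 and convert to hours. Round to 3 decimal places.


Step 1: a^3 / mu = 2.114483e+22 / 3.986e14 = 5.304774e+07
Step 2: sqrt(5.304774e+07) = 7283.3877 s
Step 3: T = 2*pi * 7283.3877 = 45762.87 s
Step 4: T in hours = 45762.87 / 3600 = 12.712 hours

12.712


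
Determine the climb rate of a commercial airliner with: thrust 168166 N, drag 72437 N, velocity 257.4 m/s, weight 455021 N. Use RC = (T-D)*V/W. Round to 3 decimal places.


Step 1: Excess thrust = T - D = 168166 - 72437 = 95729 N
Step 2: Excess power = 95729 * 257.4 = 24640644.6 W
Step 3: RC = 24640644.6 / 455021 = 54.153 m/s

54.153


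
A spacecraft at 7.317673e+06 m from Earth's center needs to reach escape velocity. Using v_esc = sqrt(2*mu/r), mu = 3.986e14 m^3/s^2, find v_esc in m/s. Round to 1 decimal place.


Step 1: 2*mu/r = 2 * 3.986e14 / 7.317673e+06 = 108941735.9863
Step 2: v_esc = sqrt(108941735.9863) = 10437.5 m/s

10437.5


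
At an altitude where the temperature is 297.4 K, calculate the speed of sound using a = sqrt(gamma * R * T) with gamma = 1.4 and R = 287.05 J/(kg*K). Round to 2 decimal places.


Step 1: gamma * R * T = 1.4 * 287.05 * 297.4 = 119516.138
Step 2: a = sqrt(119516.138) = 345.71 m/s

345.71


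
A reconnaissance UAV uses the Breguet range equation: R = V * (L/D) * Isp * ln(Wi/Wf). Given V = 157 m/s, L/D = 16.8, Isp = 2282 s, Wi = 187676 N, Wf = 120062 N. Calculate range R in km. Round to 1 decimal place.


Step 1: Coefficient = V * (L/D) * Isp = 157 * 16.8 * 2282 = 6019003.2 m
Step 2: Wi/Wf = 187676 / 120062 = 1.563159
Step 3: ln(1.563159) = 0.446709
Step 4: R = 6019003.2 * 0.446709 = 2688741.7 m = 2688.7 km

2688.7


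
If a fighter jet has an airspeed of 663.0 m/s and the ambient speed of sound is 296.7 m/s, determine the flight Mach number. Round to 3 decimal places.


Step 1: M = V / a = 663.0 / 296.7
Step 2: M = 2.235

2.235


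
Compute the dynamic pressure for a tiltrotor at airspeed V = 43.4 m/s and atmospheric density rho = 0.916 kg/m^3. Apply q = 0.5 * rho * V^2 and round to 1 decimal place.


Step 1: V^2 = 43.4^2 = 1883.56
Step 2: q = 0.5 * 0.916 * 1883.56
Step 3: q = 862.7 Pa

862.7


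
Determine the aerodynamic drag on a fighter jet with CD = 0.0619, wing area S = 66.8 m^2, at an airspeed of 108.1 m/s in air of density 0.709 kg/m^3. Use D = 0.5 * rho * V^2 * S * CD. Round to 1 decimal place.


Step 1: Dynamic pressure q = 0.5 * 0.709 * 108.1^2 = 4142.5487 Pa
Step 2: Drag D = q * S * CD = 4142.5487 * 66.8 * 0.0619
Step 3: D = 17129.1 N

17129.1
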